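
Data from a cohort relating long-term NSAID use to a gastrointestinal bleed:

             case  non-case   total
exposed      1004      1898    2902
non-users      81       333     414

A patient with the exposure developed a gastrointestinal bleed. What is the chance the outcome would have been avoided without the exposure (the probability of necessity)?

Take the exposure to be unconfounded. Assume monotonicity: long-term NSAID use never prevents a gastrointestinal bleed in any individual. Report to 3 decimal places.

PN ≈ 0.434

p₁ = P(outcome | exposed) = 1004/2902 = 0.34597
p₀ = P(outcome | unexposed) = 81/414 = 0.19565
Under exogeneity and monotonicity, PN = (p₁ − p₀) / p₁.
PN = (0.34597 − 0.19565) / 0.34597 = 0.15032 / 0.34597 ≈ 0.4345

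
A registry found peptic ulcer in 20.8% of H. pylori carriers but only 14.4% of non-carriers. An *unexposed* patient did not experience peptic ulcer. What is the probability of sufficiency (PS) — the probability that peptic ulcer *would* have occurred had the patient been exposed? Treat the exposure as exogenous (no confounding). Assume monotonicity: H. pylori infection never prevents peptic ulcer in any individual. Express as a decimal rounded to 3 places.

p₁ = 0.208, p₀ = 0.144.
Under exogeneity and monotonicity, PS = (p₁ − p₀) / (1 − p₀).
PS = (0.208 − 0.144) / (1 − 0.144) = 0.064 / 0.856 ≈ 0.0748

PS ≈ 0.075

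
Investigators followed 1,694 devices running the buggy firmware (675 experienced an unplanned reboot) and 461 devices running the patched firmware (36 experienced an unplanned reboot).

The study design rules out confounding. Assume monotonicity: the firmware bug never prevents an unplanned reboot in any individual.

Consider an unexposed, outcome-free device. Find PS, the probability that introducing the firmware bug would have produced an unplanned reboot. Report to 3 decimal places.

p₁ = P(outcome | exposed) = 675/1694 = 0.39847
p₀ = P(outcome | unexposed) = 36/461 = 0.078091
Under exogeneity and monotonicity, PS = (p₁ − p₀) / (1 − p₀).
PS = (0.39847 − 0.078091) / (1 − 0.078091) = 0.32037 / 0.92191 ≈ 0.3475

PS ≈ 0.348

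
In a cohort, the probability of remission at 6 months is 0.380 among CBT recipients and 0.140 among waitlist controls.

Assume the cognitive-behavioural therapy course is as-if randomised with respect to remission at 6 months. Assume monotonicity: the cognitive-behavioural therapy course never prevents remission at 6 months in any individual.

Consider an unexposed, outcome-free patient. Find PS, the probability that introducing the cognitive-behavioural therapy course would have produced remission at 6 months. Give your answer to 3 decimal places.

PS ≈ 0.279

Let p₁ = 0.38, p₀ = 0.14.
Under exogeneity and monotonicity, PS = (p₁ − p₀) / (1 − p₀).
PS = (0.38 − 0.14) / (1 − 0.14) = 0.24 / 0.86 ≈ 0.2791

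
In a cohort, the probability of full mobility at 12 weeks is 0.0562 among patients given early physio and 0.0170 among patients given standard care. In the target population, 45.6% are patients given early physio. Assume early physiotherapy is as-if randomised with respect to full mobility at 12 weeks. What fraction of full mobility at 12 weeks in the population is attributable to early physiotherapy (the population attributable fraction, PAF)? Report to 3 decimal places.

PAF ≈ 0.513

Let p₁ = 0.0562, p₀ = 0.017.
Overall risk P(Y=1) = π·p₁ + (1−π)·p₀ = 0.456×0.0562 + 0.544×0.017 = 0.034875.
Under exogeneity, PAF = [P(Y=1) − p₀] / P(Y=1).
PAF = (0.034875 − 0.017) / 0.034875 ≈ 0.5125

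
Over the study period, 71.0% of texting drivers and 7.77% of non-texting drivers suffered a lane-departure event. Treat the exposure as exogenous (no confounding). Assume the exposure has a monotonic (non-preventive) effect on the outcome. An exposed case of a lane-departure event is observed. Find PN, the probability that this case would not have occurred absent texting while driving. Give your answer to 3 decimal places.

PN ≈ 0.891

p₁ = 0.71, p₀ = 0.0777.
Under exogeneity and monotonicity, PN = (p₁ − p₀) / p₁.
PN = (0.71 − 0.0777) / 0.71 = 0.6323 / 0.71 ≈ 0.8906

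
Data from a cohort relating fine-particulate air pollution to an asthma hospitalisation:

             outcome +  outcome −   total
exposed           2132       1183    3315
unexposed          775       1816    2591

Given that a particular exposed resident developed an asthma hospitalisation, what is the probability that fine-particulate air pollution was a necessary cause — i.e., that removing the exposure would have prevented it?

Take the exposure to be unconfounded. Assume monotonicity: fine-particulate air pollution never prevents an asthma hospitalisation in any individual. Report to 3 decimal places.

PN ≈ 0.535

p₁ = P(outcome | exposed) = 2132/3315 = 0.64314
p₀ = P(outcome | unexposed) = 775/2591 = 0.29911
Under exogeneity and monotonicity, PN = (p₁ − p₀) / p₁.
PN = (0.64314 − 0.29911) / 0.64314 = 0.34402 / 0.64314 ≈ 0.5349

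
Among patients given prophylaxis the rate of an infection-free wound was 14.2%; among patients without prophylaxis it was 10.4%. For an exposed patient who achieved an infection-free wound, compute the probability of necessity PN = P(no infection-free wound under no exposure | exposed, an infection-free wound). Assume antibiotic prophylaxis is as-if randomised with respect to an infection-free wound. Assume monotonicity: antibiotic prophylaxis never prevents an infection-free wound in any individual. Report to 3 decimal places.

p₁ = 0.142, p₀ = 0.104.
Under exogeneity and monotonicity, PN = (p₁ − p₀) / p₁.
PN = (0.142 − 0.104) / 0.142 = 0.038 / 0.142 ≈ 0.2676

PN ≈ 0.268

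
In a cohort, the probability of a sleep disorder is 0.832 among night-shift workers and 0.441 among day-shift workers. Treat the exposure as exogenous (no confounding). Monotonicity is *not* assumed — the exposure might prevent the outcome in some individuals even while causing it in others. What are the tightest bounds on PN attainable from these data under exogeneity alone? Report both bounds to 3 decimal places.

Let p₁ = 0.832, p₀ = 0.441.
Under exogeneity alone the bounds on PN are max{0,(p₁−p₀)/p₁} ≤ PN ≤ min{1,(1−p₀)/p₁}.
  lower = (p₁ − p₀)/p₁ = 0.391 / 0.832 ≈ 0.4700
  upper = min{1, (1 − p₀)/p₁} = 0.559 / 0.832 ≈ 0.6719

0.470 ≤ PN ≤ 0.672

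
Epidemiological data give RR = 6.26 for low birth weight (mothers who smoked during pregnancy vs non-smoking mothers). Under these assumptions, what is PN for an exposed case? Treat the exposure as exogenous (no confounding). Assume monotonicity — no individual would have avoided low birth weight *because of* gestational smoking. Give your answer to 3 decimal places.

Under exogeneity and monotonicity, PN = (RR − 1) / RR = 1 − 1/RR.
PN = (6.26 − 1) / 6.26 = 5.26 / 6.26 ≈ 0.8403

PN ≈ 0.840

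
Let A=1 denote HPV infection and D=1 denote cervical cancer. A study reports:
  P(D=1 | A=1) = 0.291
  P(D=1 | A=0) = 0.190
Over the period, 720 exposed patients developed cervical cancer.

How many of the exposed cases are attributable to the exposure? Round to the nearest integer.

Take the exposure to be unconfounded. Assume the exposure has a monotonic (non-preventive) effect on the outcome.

about 250 cases

Let p₁ = 0.291, p₀ = 0.19.
PN = (p₁ − p₀)/p₁ = (0.291 − 0.19) / 0.291 ≈ 0.34708.
Attributable cases ≈ PN × (exposed cases) = 0.34708 × 720 ≈ 249.90.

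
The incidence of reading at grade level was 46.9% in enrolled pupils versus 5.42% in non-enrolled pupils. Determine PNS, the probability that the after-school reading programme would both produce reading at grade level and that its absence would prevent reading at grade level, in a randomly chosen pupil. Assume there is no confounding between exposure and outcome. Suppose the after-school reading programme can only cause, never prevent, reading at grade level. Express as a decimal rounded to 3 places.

PNS ≈ 0.415

p₁ = 0.469, p₀ = 0.0542.
Under exogeneity and monotonicity, PNS = p₁ − p₀.
PNS = 0.469 − 0.0542 = 0.4148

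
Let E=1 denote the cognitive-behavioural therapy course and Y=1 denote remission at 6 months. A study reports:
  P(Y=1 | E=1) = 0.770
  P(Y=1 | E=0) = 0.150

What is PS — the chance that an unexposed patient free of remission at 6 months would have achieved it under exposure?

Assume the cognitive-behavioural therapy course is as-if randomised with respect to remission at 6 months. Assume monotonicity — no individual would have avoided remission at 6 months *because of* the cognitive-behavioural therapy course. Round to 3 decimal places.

PS ≈ 0.729

Let p₁ = 0.77, p₀ = 0.15.
Under exogeneity and monotonicity, PS = (p₁ − p₀) / (1 − p₀).
PS = (0.77 − 0.15) / (1 − 0.15) = 0.62 / 0.85 ≈ 0.7294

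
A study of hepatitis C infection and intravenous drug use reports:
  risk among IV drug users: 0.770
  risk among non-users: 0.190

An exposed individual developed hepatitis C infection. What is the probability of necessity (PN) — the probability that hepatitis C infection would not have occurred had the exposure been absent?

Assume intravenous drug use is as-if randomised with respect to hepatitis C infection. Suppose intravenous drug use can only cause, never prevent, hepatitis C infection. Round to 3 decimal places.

Let p₁ = 0.77, p₀ = 0.19.
Under exogeneity and monotonicity, PN = (p₁ − p₀) / p₁.
PN = (0.77 − 0.19) / 0.77 = 0.58 / 0.77 ≈ 0.7532

PN ≈ 0.753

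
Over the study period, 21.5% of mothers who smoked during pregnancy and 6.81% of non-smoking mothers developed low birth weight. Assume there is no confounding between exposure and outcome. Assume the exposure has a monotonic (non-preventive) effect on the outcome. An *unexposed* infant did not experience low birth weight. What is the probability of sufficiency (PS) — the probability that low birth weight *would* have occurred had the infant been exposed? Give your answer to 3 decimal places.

PS ≈ 0.158

p₁ = 0.215, p₀ = 0.0681.
Under exogeneity and monotonicity, PS = (p₁ − p₀) / (1 − p₀).
PS = (0.215 − 0.0681) / (1 − 0.0681) = 0.1469 / 0.9319 ≈ 0.1576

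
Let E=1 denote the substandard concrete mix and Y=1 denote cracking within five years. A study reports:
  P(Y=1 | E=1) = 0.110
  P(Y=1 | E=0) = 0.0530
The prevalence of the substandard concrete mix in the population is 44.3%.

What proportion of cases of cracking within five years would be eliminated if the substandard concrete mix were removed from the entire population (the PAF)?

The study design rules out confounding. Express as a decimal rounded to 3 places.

PAF ≈ 0.323

Let p₁ = 0.11, p₀ = 0.053.
Overall risk P(Y=1) = π·p₁ + (1−π)·p₀ = 0.443×0.11 + 0.557×0.053 = 0.078251.
Under exogeneity, PAF = [P(Y=1) − p₀] / P(Y=1).
PAF = (0.078251 − 0.053) / 0.078251 ≈ 0.3227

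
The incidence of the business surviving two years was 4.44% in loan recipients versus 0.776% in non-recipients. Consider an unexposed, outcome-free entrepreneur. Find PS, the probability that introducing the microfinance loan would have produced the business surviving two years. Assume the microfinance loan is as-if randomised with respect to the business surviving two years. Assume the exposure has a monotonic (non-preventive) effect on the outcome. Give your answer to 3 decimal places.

PS ≈ 0.037

p₁ = 0.0444, p₀ = 0.00776.
Under exogeneity and monotonicity, PS = (p₁ − p₀) / (1 − p₀).
PS = (0.0444 − 0.00776) / (1 − 0.00776) = 0.03664 / 0.99224 ≈ 0.0369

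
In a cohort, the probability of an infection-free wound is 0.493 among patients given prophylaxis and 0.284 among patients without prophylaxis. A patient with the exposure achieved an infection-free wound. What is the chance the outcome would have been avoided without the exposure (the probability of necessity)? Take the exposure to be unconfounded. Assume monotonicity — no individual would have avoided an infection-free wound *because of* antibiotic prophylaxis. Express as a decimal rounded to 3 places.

PN ≈ 0.424

Let p₁ = 0.493, p₀ = 0.284.
Under exogeneity and monotonicity, PN = (p₁ − p₀) / p₁.
PN = (0.493 − 0.284) / 0.493 = 0.209 / 0.493 ≈ 0.4239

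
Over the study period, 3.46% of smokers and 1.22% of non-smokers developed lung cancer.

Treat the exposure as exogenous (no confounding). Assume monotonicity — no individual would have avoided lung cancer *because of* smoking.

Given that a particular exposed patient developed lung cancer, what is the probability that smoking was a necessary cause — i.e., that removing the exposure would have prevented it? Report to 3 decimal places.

p₁ = 0.0346, p₀ = 0.0122.
Under exogeneity and monotonicity, PN = (p₁ − p₀) / p₁.
PN = (0.0346 − 0.0122) / 0.0346 = 0.0224 / 0.0346 ≈ 0.6474

PN ≈ 0.647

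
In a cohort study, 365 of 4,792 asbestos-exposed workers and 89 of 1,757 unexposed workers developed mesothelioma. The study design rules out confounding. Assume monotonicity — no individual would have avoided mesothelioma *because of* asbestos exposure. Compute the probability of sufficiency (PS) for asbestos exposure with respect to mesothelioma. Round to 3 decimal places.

PS ≈ 0.027

p₁ = P(outcome | exposed) = 365/4792 = 0.076169
p₀ = P(outcome | unexposed) = 89/1757 = 0.050655
Under exogeneity and monotonicity, PS = (p₁ − p₀) / (1 − p₀).
PS = (0.076169 − 0.050655) / (1 − 0.050655) = 0.025514 / 0.94935 ≈ 0.0269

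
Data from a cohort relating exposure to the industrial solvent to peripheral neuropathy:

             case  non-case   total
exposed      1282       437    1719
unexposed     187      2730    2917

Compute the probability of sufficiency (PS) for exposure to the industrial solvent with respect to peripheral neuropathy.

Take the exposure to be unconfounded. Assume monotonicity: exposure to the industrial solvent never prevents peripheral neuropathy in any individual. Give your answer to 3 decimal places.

PS ≈ 0.728

p₁ = P(outcome | exposed) = 1282/1719 = 0.74578
p₀ = P(outcome | unexposed) = 187/2917 = 0.064107
Under exogeneity and monotonicity, PS = (p₁ − p₀)/(1 − p₀).
PS = (0.74578 − 0.064107) / 0.93589 ≈ 0.7284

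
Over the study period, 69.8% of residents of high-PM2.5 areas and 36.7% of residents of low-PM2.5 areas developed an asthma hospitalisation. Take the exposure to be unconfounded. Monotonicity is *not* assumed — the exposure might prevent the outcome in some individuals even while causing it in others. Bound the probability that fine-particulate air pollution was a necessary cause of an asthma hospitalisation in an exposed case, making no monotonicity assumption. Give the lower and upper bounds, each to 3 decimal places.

p₁ = 0.698, p₀ = 0.367.
Under exogeneity alone the bounds on PN are max{0,(p₁−p₀)/p₁} ≤ PN ≤ min{1,(1−p₀)/p₁}.
  lower = (p₁ − p₀)/p₁ = 0.331 / 0.698 ≈ 0.4742
  upper = min{1, (1 − p₀)/p₁} = 0.633 / 0.698 ≈ 0.9069

0.474 ≤ PN ≤ 0.907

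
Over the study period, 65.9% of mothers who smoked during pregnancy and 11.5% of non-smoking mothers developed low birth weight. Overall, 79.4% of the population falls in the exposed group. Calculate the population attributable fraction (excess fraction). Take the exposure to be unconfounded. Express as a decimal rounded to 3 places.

p₁ = 0.659, p₀ = 0.115.
Overall risk P(Y=1) = π·p₁ + (1−π)·p₀ = 0.794×0.659 + 0.206×0.115 = 0.54694.
Under exogeneity, PAF = [P(Y=1) − p₀] / P(Y=1).
PAF = (0.54694 − 0.115) / 0.54694 ≈ 0.7897

PAF ≈ 0.790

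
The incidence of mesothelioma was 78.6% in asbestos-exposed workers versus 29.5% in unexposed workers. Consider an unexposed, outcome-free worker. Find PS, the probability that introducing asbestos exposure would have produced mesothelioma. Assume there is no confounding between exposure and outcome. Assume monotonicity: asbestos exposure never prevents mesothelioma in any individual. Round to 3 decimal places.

p₁ = 0.786, p₀ = 0.295.
Under exogeneity and monotonicity, PS = (p₁ − p₀) / (1 − p₀).
PS = (0.786 − 0.295) / (1 − 0.295) = 0.491 / 0.705 ≈ 0.6965

PS ≈ 0.696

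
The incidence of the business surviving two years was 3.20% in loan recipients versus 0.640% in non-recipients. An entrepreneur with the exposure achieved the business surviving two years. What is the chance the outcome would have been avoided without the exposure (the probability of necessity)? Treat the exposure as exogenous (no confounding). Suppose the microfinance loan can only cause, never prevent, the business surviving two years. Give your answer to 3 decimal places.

PN ≈ 0.800

p₁ = 0.032, p₀ = 0.0064.
Under exogeneity and monotonicity, PN = (p₁ − p₀) / p₁.
PN = (0.032 − 0.0064) / 0.032 = 0.0256 / 0.032 ≈ 0.8000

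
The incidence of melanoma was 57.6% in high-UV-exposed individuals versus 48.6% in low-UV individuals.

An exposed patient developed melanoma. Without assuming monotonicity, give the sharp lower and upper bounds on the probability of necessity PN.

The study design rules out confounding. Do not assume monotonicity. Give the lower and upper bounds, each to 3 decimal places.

0.156 ≤ PN ≤ 0.892

p₁ = 0.576, p₀ = 0.486.
Under exogeneity alone the bounds on PN are max{0,(p₁−p₀)/p₁} ≤ PN ≤ min{1,(1−p₀)/p₁}.
  lower = (p₁ − p₀)/p₁ = 0.09 / 0.576 ≈ 0.1563
  upper = min{1, (1 − p₀)/p₁} = 0.514 / 0.576 ≈ 0.8924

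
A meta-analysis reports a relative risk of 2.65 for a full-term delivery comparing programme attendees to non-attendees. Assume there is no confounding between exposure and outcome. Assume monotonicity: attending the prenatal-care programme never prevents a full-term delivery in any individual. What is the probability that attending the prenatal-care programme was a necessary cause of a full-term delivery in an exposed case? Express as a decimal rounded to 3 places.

Under exogeneity and monotonicity, PN = (RR − 1) / RR = 1 − 1/RR.
PN = (2.65 − 1) / 2.65 = 1.65 / 2.65 ≈ 0.6226

PN ≈ 0.623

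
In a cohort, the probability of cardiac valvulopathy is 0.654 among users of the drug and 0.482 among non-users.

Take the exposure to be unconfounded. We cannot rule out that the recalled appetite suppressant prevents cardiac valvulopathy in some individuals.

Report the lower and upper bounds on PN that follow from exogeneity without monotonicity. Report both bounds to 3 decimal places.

0.263 ≤ PN ≤ 0.792

Let p₁ = 0.654, p₀ = 0.482.
Under exogeneity alone the bounds on PN are max{0,(p₁−p₀)/p₁} ≤ PN ≤ min{1,(1−p₀)/p₁}.
  lower = (p₁ − p₀)/p₁ = 0.172 / 0.654 ≈ 0.2630
  upper = min{1, (1 − p₀)/p₁} = 0.518 / 0.654 ≈ 0.7920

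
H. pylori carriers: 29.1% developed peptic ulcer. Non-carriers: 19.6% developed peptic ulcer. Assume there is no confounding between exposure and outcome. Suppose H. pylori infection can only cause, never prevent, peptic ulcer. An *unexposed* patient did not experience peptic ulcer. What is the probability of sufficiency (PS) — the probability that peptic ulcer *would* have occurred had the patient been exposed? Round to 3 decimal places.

p₁ = 0.291, p₀ = 0.196.
Under exogeneity and monotonicity, PS = (p₁ − p₀) / (1 − p₀).
PS = (0.291 − 0.196) / (1 − 0.196) = 0.095 / 0.804 ≈ 0.1182

PS ≈ 0.118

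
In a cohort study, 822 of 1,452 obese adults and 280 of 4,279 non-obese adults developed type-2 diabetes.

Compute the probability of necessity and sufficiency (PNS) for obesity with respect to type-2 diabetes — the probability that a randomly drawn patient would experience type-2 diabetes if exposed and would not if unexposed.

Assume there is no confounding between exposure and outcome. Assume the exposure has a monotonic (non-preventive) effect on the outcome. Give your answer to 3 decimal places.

PNS ≈ 0.501

p₁ = P(outcome | exposed) = 822/1452 = 0.56612
p₀ = P(outcome | unexposed) = 280/4279 = 0.065436
Under exogeneity and monotonicity, PNS = p₁ − p₀.
PNS = 0.56612 − 0.065436 = 0.50068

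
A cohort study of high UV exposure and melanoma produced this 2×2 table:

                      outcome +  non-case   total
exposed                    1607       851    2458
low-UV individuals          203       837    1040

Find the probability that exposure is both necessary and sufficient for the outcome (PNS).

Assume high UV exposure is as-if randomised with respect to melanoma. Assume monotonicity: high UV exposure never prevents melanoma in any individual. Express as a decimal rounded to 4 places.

p₁ = P(outcome | exposed) = 1607/2458 = 0.65378
p₀ = P(outcome | unexposed) = 203/1040 = 0.19519
Under exogeneity and monotonicity, PNS = p₁ − p₀.
PNS = 0.65378 − 0.19519 = 0.45859

PNS ≈ 0.4586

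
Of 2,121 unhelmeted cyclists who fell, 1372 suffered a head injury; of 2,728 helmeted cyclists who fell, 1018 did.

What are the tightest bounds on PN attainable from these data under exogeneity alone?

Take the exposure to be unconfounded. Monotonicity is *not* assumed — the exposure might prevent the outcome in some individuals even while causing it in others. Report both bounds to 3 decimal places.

p₁ = P(outcome | exposed) = 1372/2121 = 0.64686
p₀ = P(outcome | unexposed) = 1018/2728 = 0.37317
Under exogeneity alone the bounds on PN are max{0,(p₁−p₀)/p₁} ≤ PN ≤ min{1,(1−p₀)/p₁}.
  lower = (p₁ − p₀)/p₁ = 0.2737 / 0.64686 ≈ 0.4231
  upper = min{1, (1 − p₀)/p₁} = 0.62683 / 0.64686 ≈ 0.9690

0.423 ≤ PN ≤ 0.969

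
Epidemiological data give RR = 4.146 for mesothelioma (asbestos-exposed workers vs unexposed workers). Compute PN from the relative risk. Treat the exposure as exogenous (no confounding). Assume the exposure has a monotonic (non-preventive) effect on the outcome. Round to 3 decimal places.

PN ≈ 0.759

Under exogeneity and monotonicity, PN = (RR − 1) / RR = 1 − 1/RR.
PN = (4.146 − 1) / 4.146 = 3.146 / 4.146 ≈ 0.7588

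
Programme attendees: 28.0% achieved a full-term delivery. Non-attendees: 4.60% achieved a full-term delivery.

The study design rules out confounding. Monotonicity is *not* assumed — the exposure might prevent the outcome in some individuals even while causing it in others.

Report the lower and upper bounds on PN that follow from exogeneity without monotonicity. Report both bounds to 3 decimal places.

p₁ = 0.28, p₀ = 0.046.
Under exogeneity alone the bounds on PN are max{0,(p₁−p₀)/p₁} ≤ PN ≤ min{1,(1−p₀)/p₁}.
  lower = (p₁ − p₀)/p₁ = 0.234 / 0.28 ≈ 0.8357
  upper = min{1, (1 − p₀)/p₁} = 0.954 / 0.28 ≈ 3.4071 → capped at 1

0.836 ≤ PN ≤ 1.000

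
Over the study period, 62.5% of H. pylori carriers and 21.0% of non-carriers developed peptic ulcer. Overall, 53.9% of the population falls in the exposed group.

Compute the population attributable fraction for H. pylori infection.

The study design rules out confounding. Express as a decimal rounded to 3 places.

p₁ = 0.625, p₀ = 0.21.
Overall risk P(Y=1) = π·p₁ + (1−π)·p₀ = 0.539×0.625 + 0.461×0.21 = 0.43369.
Under exogeneity, PAF = [P(Y=1) − p₀] / P(Y=1).
PAF = (0.43369 − 0.21) / 0.43369 ≈ 0.5158

PAF ≈ 0.516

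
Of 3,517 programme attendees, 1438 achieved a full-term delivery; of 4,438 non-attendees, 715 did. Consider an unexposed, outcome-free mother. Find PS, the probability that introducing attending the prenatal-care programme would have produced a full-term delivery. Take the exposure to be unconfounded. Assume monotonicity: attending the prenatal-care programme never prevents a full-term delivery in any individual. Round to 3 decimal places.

p₁ = P(outcome | exposed) = 1438/3517 = 0.40887
p₀ = P(outcome | unexposed) = 715/4438 = 0.16111
Under exogeneity and monotonicity, PS = (p₁ − p₀) / (1 − p₀).
PS = (0.40887 − 0.16111) / (1 − 0.16111) = 0.24776 / 0.83889 ≈ 0.2953

PS ≈ 0.295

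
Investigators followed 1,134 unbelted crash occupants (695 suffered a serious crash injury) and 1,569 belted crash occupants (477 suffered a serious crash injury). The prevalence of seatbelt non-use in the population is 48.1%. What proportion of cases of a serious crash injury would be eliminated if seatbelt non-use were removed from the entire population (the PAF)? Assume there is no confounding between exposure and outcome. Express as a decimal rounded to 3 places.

PAF ≈ 0.328

p₁ = P(outcome | exposed) = 695/1134 = 0.61287
p₀ = P(outcome | unexposed) = 477/1569 = 0.30402
Overall risk P(Y=1) = π·p₁ + (1−π)·p₀ = 0.481×0.61287 + 0.519×0.30402 = 0.45258.
Under exogeneity, PAF = [P(Y=1) − p₀] / P(Y=1).
PAF = (0.45258 − 0.30402) / 0.45258 ≈ 0.3283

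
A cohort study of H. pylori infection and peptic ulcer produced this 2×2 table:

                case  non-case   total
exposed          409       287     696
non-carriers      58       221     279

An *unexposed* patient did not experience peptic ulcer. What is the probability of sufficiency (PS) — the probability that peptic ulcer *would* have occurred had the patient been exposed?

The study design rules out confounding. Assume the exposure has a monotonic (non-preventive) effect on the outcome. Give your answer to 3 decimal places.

PS ≈ 0.479

p₁ = P(outcome | exposed) = 409/696 = 0.58764
p₀ = P(outcome | unexposed) = 58/279 = 0.20789
Under exogeneity and monotonicity, PS = (p₁ − p₀) / (1 − p₀).
PS = (0.58764 − 0.20789) / (1 − 0.20789) = 0.37976 / 0.79211 ≈ 0.4794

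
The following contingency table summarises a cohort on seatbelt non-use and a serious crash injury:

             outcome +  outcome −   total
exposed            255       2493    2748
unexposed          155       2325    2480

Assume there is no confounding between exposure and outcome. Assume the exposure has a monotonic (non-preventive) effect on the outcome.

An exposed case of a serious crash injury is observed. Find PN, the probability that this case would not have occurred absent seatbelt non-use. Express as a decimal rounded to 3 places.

p₁ = P(outcome | exposed) = 255/2748 = 0.092795
p₀ = P(outcome | unexposed) = 155/2480 = 0.0625
Under exogeneity and monotonicity, PN = (p₁ − p₀) / p₁.
PN = (0.092795 − 0.0625) / 0.092795 = 0.030295 / 0.092795 ≈ 0.3265

PN ≈ 0.326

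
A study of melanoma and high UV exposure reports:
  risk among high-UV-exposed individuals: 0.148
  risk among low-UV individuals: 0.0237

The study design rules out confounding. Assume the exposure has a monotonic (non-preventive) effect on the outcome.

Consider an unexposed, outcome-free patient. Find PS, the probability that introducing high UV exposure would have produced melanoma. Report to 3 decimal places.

PS ≈ 0.127

Let p₁ = 0.148, p₀ = 0.0237.
Under exogeneity and monotonicity, PS = (p₁ − p₀) / (1 − p₀).
PS = (0.148 − 0.0237) / (1 − 0.0237) = 0.1243 / 0.9763 ≈ 0.1273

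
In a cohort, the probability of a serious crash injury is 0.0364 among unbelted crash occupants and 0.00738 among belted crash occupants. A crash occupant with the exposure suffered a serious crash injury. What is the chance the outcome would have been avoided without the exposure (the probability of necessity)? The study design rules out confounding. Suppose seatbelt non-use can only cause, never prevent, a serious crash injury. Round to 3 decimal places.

Let p₁ = 0.0364, p₀ = 0.00738.
Under exogeneity and monotonicity, PN = (p₁ − p₀) / p₁.
PN = (0.0364 − 0.00738) / 0.0364 = 0.02902 / 0.0364 ≈ 0.7973

PN ≈ 0.797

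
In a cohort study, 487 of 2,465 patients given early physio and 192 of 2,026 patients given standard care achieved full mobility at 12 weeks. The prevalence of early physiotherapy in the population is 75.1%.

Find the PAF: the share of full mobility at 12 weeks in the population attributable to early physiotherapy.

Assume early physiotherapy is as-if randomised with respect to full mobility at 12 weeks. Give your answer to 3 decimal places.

p₁ = P(outcome | exposed) = 487/2465 = 0.19757
p₀ = P(outcome | unexposed) = 192/2026 = 0.094768
Overall risk P(Y=1) = π·p₁ + (1−π)·p₀ = 0.751×0.19757 + 0.249×0.094768 = 0.17197.
Under exogeneity, PAF = [P(Y=1) − p₀] / P(Y=1).
PAF = (0.17197 − 0.094768) / 0.17197 ≈ 0.4489

PAF ≈ 0.449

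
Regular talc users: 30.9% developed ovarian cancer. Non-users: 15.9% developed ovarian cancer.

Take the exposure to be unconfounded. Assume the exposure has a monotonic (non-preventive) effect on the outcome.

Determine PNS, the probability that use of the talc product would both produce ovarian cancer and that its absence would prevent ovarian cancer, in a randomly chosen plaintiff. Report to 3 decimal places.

p₁ = 0.309, p₀ = 0.159.
Under exogeneity and monotonicity, PNS = p₁ − p₀.
PNS = 0.309 − 0.159 = 0.15

PNS ≈ 0.150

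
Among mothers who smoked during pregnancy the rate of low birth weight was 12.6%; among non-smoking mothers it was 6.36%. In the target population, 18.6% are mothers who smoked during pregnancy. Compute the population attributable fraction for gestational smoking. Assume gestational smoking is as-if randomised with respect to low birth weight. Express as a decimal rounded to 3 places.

PAF ≈ 0.154

p₁ = 0.126, p₀ = 0.0636.
Overall risk P(Y=1) = π·p₁ + (1−π)·p₀ = 0.186×0.126 + 0.814×0.0636 = 0.075206.
Under exogeneity, PAF = [P(Y=1) − p₀] / P(Y=1).
PAF = (0.075206 − 0.0636) / 0.075206 ≈ 0.1543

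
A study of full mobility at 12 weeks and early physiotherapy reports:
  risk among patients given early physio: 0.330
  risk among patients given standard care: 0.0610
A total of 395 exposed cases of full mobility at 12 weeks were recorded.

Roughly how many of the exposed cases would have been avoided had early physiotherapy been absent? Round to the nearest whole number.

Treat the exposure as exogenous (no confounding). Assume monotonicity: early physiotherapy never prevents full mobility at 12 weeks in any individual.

Let p₁ = 0.33, p₀ = 0.061.
PN = (p₁ − p₀)/p₁ = (0.33 − 0.061) / 0.33 ≈ 0.81515.
Attributable cases ≈ PN × (exposed cases) = 0.81515 × 395 ≈ 321.98.

about 322 cases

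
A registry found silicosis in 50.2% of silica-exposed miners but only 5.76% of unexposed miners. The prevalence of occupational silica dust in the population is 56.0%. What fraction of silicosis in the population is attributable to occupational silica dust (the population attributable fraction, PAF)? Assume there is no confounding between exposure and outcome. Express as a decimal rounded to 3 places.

p₁ = 0.502, p₀ = 0.0576.
Overall risk P(Y=1) = π·p₁ + (1−π)·p₀ = 0.56×0.502 + 0.44×0.0576 = 0.30646.
Under exogeneity, PAF = [P(Y=1) − p₀] / P(Y=1).
PAF = (0.30646 − 0.0576) / 0.30646 ≈ 0.8120

PAF ≈ 0.812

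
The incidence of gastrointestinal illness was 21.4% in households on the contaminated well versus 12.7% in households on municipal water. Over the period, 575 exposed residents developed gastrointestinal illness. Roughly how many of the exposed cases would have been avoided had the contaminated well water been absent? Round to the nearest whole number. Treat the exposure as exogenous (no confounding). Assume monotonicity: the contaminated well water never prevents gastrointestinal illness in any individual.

p₁ = 0.214, p₀ = 0.127.
PN = (p₁ − p₀)/p₁ = (0.214 − 0.127) / 0.214 ≈ 0.40654.
Attributable cases ≈ PN × (exposed cases) = 0.40654 × 575 ≈ 233.76.

about 234 cases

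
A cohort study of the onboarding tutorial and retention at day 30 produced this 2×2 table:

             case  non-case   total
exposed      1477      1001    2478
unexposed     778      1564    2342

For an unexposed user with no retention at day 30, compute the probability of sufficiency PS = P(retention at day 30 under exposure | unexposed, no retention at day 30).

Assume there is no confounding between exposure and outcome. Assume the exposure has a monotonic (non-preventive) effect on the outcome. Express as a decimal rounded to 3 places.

p₁ = P(outcome | exposed) = 1477/2478 = 0.59605
p₀ = P(outcome | unexposed) = 778/2342 = 0.33219
Under exogeneity and monotonicity, PS = (p₁ − p₀) / (1 − p₀).
PS = (0.59605 − 0.33219) / (1 − 0.33219) = 0.26385 / 0.66781 ≈ 0.3951

PS ≈ 0.395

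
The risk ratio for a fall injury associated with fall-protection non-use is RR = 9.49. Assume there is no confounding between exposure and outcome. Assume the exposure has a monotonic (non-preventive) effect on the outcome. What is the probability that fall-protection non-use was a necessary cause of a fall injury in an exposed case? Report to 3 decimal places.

PN ≈ 0.895

Under exogeneity and monotonicity, PN = (RR − 1) / RR = 1 − 1/RR.
PN = (9.49 − 1) / 9.49 = 8.49 / 9.49 ≈ 0.8946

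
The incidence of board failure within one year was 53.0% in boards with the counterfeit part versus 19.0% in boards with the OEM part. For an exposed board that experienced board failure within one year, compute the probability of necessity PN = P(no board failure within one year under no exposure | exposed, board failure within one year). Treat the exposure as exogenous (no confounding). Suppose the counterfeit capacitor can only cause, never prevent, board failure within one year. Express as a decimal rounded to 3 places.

PN ≈ 0.642

p₁ = 0.53, p₀ = 0.19.
Under exogeneity and monotonicity, PN = (p₁ − p₀) / p₁.
PN = (0.53 − 0.19) / 0.53 = 0.34 / 0.53 ≈ 0.6415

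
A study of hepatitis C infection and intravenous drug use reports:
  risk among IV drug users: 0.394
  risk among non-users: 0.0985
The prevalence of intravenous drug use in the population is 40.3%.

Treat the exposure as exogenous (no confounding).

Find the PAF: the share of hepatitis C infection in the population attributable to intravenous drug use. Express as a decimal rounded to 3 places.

Let p₁ = 0.394, p₀ = 0.0985.
Overall risk P(Y=1) = π·p₁ + (1−π)·p₀ = 0.403×0.394 + 0.597×0.0985 = 0.21759.
Under exogeneity, PAF = [P(Y=1) − p₀] / P(Y=1).
PAF = (0.21759 − 0.0985) / 0.21759 ≈ 0.5473

PAF ≈ 0.547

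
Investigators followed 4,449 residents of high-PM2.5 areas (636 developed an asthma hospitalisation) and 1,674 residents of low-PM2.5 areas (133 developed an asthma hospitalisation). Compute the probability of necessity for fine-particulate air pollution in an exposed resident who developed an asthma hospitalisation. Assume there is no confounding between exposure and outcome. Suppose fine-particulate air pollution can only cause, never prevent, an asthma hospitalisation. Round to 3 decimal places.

p₁ = P(outcome | exposed) = 636/4449 = 0.14295
p₀ = P(outcome | unexposed) = 133/1674 = 0.07945
Under exogeneity and monotonicity, PN = (p₁ − p₀) / p₁.
PN = (0.14295 − 0.07945) / 0.14295 = 0.063503 / 0.14295 ≈ 0.4442

PN ≈ 0.444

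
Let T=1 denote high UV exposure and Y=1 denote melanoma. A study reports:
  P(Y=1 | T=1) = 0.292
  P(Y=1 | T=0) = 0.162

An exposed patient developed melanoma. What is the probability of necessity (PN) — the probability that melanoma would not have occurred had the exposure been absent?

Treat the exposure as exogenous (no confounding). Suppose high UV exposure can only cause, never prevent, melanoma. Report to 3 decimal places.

Let p₁ = 0.292, p₀ = 0.162.
Under exogeneity and monotonicity, PN = (p₁ − p₀) / p₁.
PN = (0.292 − 0.162) / 0.292 = 0.13 / 0.292 ≈ 0.4452

PN ≈ 0.445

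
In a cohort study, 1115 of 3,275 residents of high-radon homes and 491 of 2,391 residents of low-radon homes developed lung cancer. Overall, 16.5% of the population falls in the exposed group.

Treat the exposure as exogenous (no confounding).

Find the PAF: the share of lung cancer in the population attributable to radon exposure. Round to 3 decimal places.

p₁ = P(outcome | exposed) = 1115/3275 = 0.34046
p₀ = P(outcome | unexposed) = 491/2391 = 0.20535
Overall risk P(Y=1) = π·p₁ + (1−π)·p₀ = 0.165×0.34046 + 0.835×0.20535 = 0.22765.
Under exogeneity, PAF = [P(Y=1) − p₀] / P(Y=1).
PAF = (0.22765 − 0.20535) / 0.22765 ≈ 0.0979

PAF ≈ 0.098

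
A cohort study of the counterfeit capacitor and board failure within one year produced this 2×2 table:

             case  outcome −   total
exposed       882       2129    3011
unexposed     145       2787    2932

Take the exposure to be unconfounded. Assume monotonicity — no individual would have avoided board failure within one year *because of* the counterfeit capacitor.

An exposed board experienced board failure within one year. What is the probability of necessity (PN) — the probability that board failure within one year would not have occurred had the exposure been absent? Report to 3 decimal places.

PN ≈ 0.831

p₁ = P(outcome | exposed) = 882/3011 = 0.29293
p₀ = P(outcome | unexposed) = 145/2932 = 0.049454
Under exogeneity and monotonicity, PN = (p₁ − p₀)/p₁.
PN = (0.29293 − 0.049454) / 0.29293 ≈ 0.8312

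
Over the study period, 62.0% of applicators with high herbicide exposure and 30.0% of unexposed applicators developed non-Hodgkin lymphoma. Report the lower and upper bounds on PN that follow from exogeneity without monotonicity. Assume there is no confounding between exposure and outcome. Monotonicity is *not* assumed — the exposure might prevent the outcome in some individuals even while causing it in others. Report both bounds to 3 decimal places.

0.516 ≤ PN ≤ 1.000

p₁ = 0.62, p₀ = 0.3.
Under exogeneity alone the bounds on PN are max{0,(p₁−p₀)/p₁} ≤ PN ≤ min{1,(1−p₀)/p₁}.
  lower = (p₁ − p₀)/p₁ = 0.32 / 0.62 ≈ 0.5161
  upper = min{1, (1 − p₀)/p₁} = 0.7 / 0.62 ≈ 1.1290 → capped at 1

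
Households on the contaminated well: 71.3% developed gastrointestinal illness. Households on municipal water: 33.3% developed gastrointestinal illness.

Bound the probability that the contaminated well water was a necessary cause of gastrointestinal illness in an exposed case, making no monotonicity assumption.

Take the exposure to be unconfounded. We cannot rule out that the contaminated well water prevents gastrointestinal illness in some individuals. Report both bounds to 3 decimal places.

0.533 ≤ PN ≤ 0.935

p₁ = 0.713, p₀ = 0.333.
Under exogeneity alone the bounds on PN are max{0,(p₁−p₀)/p₁} ≤ PN ≤ min{1,(1−p₀)/p₁}.
  lower = (p₁ − p₀)/p₁ = 0.38 / 0.713 ≈ 0.5330
  upper = min{1, (1 − p₀)/p₁} = 0.667 / 0.713 ≈ 0.9355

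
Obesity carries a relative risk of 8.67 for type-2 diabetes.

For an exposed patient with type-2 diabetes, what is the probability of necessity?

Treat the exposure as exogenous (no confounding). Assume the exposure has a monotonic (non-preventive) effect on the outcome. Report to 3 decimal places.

Under exogeneity and monotonicity, PN = (RR − 1) / RR = 1 − 1/RR.
PN = (8.67 − 1) / 8.67 = 7.67 / 8.67 ≈ 0.8847

PN ≈ 0.885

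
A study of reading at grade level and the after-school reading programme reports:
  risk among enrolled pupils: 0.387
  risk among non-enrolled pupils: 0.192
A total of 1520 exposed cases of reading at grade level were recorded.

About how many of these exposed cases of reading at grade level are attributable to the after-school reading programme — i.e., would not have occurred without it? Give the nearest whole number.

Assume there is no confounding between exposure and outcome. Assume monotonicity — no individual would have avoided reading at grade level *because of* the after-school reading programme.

about 766 cases

Let p₁ = 0.387, p₀ = 0.192.
PN = (p₁ − p₀)/p₁ = (0.387 − 0.192) / 0.387 ≈ 0.50388.
Attributable cases ≈ PN × (exposed cases) = 0.50388 × 1520 ≈ 765.89.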